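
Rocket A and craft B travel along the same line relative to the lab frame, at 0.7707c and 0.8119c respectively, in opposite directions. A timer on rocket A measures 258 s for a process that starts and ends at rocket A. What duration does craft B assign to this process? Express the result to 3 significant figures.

The velocity of rocket A relative to craft B is (0.7707 + 0.8119)c / (1 + 0.7707×0.8119) = 0.97347c; relative speed 0.97347c.
At |u| = 0.97347c, γ = (1 − 0.947644)^(−1/2) = 4.3704.
Rocket A's interval is proper; time dilation gives Δt_B = γΔτ = 4.3704 × 258 s = 1130 s.

1130 s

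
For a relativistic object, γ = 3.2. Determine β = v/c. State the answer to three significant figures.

β = √(1 − 1/γ²) = √(1 − 1/10.24) = √0.902344 = 0.950.

0.950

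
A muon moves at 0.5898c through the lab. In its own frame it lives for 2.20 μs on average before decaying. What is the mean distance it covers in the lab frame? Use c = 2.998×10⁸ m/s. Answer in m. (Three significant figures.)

482 m

γ = 1/√(1 − β²) = 1/√(1 − 0.34786404) = 1/√0.65213596 = 1/0.807549 = 1.2383.
Lab-frame lifetime: Δt = γτ = 1.2383 × 2.20 μs = 2.7243 μs.
Distance: d = vΔt = 0.5898 × 2.998×10⁸ m/s × 2.7243×10^-6 s = 482 m.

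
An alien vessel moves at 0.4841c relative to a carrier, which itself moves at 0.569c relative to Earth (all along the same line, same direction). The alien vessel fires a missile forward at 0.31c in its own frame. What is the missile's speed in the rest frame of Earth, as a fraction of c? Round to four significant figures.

Apply u = (u'+v)/(1+u'v) twice. Missile in the carrier frame: (0.31+0.4841)/(1+0.31·0.4841) = 0.7941/1.150071 = 0.69048c.
That velocity, transformed to the rest frame of Earth: (0.69048+0.569)/(1+0.69048·0.569) = 1.25948/1.39288312 = 0.90423c.

0.9042c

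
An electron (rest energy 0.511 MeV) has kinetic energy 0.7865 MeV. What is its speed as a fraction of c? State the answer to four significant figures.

0.9192c

K = (γ−1)mc², so γ = 1 + 0.7865/0.511 = 2.5391.
Then v/c = √(1 − γ⁻²) = √(1 − 0.15511) = √0.84489 = 0.9192.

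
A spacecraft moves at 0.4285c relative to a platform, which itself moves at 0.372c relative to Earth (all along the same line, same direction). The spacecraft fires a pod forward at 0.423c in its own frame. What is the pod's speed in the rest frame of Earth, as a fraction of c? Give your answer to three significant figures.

Compose velocities in two stages. Stage 1 (into S'): u₁ = (0.423+0.4285)/(1+0.423×0.4285) = 0.72084.
Stage 2 (into S): u = (0.72084+0.372)/(1+0.72084×0.372) = 0.86176, so the speed is 0.862c.

0.862c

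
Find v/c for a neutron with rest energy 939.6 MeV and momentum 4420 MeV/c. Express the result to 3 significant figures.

βγ = pc/(mc²) = 4420/939.6 = 4.7041.
Since γ² = 1 + (βγ)² = 23.1286, γ = √23.1286 = 4.80922, and β = (βγ)/γ = 4.7041/4.80922 = 0.978.

0.978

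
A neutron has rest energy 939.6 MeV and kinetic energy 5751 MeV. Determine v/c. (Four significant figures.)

γ = 1 + K/(mc²) = 1 + 5751/939.6 = 7.1207.
β = √(1 − 1/γ²) = √(1 − 0.0197222) = √0.9802778 = 0.9901.

0.9901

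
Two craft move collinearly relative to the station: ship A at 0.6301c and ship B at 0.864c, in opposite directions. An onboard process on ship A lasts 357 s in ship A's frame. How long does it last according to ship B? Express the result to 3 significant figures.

1410 s

Transform ship A's velocity into ship B's frame: (0.6301 + 0.864)/(1 + 0.6301·0.864) = 1.4941/1.5444064, so the relative speed is 0.96743c.
γ for this relative speed: γ = 1/√(1 − 0.935921) = 3.9504.
The clock on ship A records proper time, so ship B measures Δt = γΔτ = 3.9504 × 357 = 1410 s.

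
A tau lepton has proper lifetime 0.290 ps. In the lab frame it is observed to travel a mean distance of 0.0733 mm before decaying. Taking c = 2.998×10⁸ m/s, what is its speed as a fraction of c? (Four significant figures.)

0.6446c

d = βγcτ ⇒ βγ = d/(cτ) = 7.330×10^-5 m / (8.6942×10^-5 m) = 0.84309.
β = (βγ)/√(1+(βγ)²) = 0.84309/√1.710801 = 0.6446.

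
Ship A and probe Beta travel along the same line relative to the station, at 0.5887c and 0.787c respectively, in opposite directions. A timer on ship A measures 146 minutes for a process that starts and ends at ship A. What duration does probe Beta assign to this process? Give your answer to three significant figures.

428 minutes

Speed of ship A in probe Beta's frame: u = (v_A + v_B)/(1 + v_A v_B/c²) = (0.5887 + 0.787)/(1 + 0.5887×0.787) = 1.3757/1.4633069 = 0.94013; |u| = 0.94013c.
γ for this relative speed: γ = 1/√(1 − 0.883844) = 2.9341.
Ship A's interval is proper; time dilation gives Δt_B = γΔτ = 2.9341 × 146 minutes = 428 minutes.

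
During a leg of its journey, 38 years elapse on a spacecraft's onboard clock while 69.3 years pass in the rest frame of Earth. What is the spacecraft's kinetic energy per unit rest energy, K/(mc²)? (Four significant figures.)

0.8237

From Δt = γΔτ: γ = 69.3/38 = 1.82368.
K/(mc²) = γ − 1 = 1.82368 − 1 = 0.8237.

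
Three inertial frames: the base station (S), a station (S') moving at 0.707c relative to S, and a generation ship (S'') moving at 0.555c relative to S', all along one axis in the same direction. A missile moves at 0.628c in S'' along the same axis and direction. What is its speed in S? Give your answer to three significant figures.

0.978c

First combine the missile and generation ship (S''→S'): u₁ = (0.628 + 0.555)/(1 + 0.628×0.555) = 1.183/1.34854 = 0.87725.
Then combine with the station (S'→S): u = (0.87725 + 0.707)/(1 + 0.87725×0.707) = 1.58425/1.62021575 = 0.9778.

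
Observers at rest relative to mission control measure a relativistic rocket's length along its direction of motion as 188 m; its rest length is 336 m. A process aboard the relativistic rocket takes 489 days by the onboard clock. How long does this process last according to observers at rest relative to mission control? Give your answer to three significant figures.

From L = L₀/γ: γ = 336/188 = 1.78723.
Δt = γΔτ = 1.78723 × 489 = 874 days.

874 days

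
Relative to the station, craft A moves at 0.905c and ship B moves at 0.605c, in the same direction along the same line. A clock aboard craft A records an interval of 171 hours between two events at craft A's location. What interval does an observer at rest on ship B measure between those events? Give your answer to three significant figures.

228 hours

Transform craft A's velocity into ship B's frame: (0.905 − 0.605)/(1 − 0.905·0.605) = 0.3/0.452475, so the relative speed is 0.66302c.
γ for this relative speed: γ = 1/√(1 − 0.439596) = 1.3358.
The clock on craft A records proper time, so ship B measures Δt = γΔτ = 1.3358 × 171 = 228 hours.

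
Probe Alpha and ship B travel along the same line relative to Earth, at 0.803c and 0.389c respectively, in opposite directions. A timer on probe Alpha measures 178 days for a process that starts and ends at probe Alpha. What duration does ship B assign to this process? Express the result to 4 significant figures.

The velocity of probe Alpha relative to ship B is (0.803 + 0.389)c / (1 + 0.803×0.389) = 0.90828c; relative speed 0.90828c.
At |u| = 0.90828c, γ = (1 − 0.824973)^(−1/2) = 2.3903.
The clock on probe Alpha records proper time, so ship B measures Δt = γΔτ = 2.3903 × 178 = 425.5 days.

425.5 days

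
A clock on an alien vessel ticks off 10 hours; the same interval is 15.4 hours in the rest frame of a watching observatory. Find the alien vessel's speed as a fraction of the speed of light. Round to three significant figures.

γ = Δt/Δτ = 15.4/10 = 1.54.
β = √(1 − 1/γ²) = √(1 − 0.421656) = √0.578344 = 0.760.

0.760c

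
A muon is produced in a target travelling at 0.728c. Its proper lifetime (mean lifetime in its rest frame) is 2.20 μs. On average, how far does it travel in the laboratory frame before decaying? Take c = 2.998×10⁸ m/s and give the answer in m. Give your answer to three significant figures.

γ = 1/√(1 − β²) = 1/√(1 − 0.529984) = 1/√0.470016 = 1/0.685577 = 1.4586.
Lab-frame lifetime: Δt = γτ = 1.4586 × 2.20 μs = 3.2089 μs.
Distance: d = vΔt = 0.728 × 2.998×10⁸ m/s × 3.2089×10^-6 s = 700 m.

700 m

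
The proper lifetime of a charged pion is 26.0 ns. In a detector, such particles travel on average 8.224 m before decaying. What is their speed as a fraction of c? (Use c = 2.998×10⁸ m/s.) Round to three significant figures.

Let x = d/(cτ) = 8.224 m / (2.998×10⁸ m/s × 2.600×10^-8 s) = 1.0551. Since d = βγcτ, x = βγ = β/√(1−β²).
Solving: β² = x²/(1+x²) = 1.11324/2.11324 = 0.526793, so β = 0.726.

0.726c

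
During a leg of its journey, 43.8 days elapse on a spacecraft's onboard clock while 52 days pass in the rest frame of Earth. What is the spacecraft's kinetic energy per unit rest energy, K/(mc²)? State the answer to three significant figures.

The time-dilation ratio gives γ = 52/43.8 = 1.18721.
K/(mc²) = γ − 1 = 1.18721 − 1 = 0.187.

0.187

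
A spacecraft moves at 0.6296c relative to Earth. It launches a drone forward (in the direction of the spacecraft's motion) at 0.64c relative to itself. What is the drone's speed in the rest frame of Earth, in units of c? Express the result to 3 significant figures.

In units of c, u = (u' + v)/(1 + u'v) with u' = 0.64 and v = 0.6296.
Numerator: 0.64 + 0.6296 = 1.2696. Denominator: 1 + (0.64)(0.6296) = 1.402944.
u = 1.2696/1.402944 = 0.90495, so the speed is 0.905c.

0.905c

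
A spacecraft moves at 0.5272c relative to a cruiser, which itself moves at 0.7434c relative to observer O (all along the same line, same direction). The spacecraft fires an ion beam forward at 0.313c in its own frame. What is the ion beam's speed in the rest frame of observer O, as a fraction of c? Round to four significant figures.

Compose velocities in two stages. Stage 1 (into S'): u₁ = (0.313+0.5272)/(1+0.313×0.5272) = 0.72119.
Stage 2 (into S): u = (0.72119+0.7434)/(1+0.72119×0.7434) = 0.95343, so the speed is 0.9534c.

0.9534c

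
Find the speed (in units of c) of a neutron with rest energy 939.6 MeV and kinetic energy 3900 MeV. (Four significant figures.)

0.9810c

γ = 1 + K/(mc²) = 1 + 3900/939.6 = 5.1507.
β = √(1 − 1/γ²) = √(1 − 0.0376936) = √0.9623064 = 0.9810.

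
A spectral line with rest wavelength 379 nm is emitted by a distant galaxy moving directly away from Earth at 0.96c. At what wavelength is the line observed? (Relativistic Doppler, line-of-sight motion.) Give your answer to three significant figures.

2650 nm

Relativistic Doppler for wavelength: λ_obs = λ_src · √((1+β)/(1−β)).
With β = 0.96: factor = √(1.96/0.04) = 7.
λ_obs = 379 × 7 = 2650 nm.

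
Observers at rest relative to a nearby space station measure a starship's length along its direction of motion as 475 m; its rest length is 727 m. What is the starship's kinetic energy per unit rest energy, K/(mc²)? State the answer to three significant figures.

0.531

From L = L₀/γ: γ = 727/475 = 1.53053.
Since K = (γ−1)mc², K/(mc²) = 1.53053 − 1 = 0.531.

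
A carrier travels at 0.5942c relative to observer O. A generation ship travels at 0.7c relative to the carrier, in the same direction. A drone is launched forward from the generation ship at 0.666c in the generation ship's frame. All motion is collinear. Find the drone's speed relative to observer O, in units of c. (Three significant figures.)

0.982c

Apply u = (u'+v)/(1+u'v) twice. Drone in the carrier frame: (0.666+0.7)/(1+0.666·0.7) = 1.366/1.4662 = 0.93166c.
That velocity, transformed to the rest frame of observer O: (0.93166+0.5942)/(1+0.93166·0.5942) = 1.52586/1.553592372 = 0.98215c.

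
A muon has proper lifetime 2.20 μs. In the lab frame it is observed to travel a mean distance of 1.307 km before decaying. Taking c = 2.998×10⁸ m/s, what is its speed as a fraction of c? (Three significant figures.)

Let x = d/(cτ) = 1307 m / (2.998×10⁸ m/s × 2.200×10^-6 s) = 1.9816. Since d = βγcτ, x = βγ = β/√(1−β²).
Solving: β² = x²/(1+x²) = 3.92674/4.92674 = 0.797026, so β = 0.893.

0.893c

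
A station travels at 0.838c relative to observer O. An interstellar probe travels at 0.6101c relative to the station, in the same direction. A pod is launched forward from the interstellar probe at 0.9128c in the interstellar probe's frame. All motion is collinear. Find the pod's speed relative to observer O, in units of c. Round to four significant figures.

Apply u = (u'+v)/(1+u'v) twice. Pod in the station frame: (0.9128+0.6101)/(1+0.9128·0.6101) = 1.5229/1.55689928 = 0.97816c.
That velocity, transformed to the rest frame of observer O: (0.97816+0.838)/(1+0.97816·0.838) = 1.81616/1.81969808 = 0.99806c.

0.9981c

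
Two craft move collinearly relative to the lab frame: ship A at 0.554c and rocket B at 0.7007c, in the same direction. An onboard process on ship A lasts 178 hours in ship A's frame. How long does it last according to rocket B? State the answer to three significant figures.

Transform ship A's velocity into rocket B's frame: (0.554 − 0.7007)/(1 − 0.554·0.7007) = −0.1467/0.6118122, so the relative speed is 0.23978c.
At |u| = 0.23978c, γ = (1 − 0.0574944)^(−1/2) = 1.03.
Ship A's interval is proper; time dilation gives Δt_B = γΔτ = 1.03 × 178 hours = 183 hours.

183 hours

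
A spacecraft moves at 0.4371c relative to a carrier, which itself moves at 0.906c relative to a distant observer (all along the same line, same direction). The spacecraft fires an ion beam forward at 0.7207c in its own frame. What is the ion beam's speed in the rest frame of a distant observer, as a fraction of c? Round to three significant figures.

Apply u = (u'+v)/(1+u'v) twice. Ion beam in the carrier frame: (0.7207+0.4371)/(1+0.7207·0.4371) = 1.1578/1.31501797 = 0.88044c.
That velocity, transformed to the rest frame of a distant observer: (0.88044+0.906)/(1+0.88044·0.906) = 1.78644/1.79767864 = 0.99375c.

0.994c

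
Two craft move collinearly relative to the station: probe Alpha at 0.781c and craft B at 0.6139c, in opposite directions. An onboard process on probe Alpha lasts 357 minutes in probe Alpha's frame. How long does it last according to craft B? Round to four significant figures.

1071 minutes

The velocity of probe Alpha relative to craft B is (0.781 + 0.6139)c / (1 + 0.781×0.6139) = 0.94285c; relative speed 0.94285c.
At |u| = 0.94285c, γ = (1 − 0.888966)^(−1/2) = 3.001.
Probe Alpha's interval is proper; time dilation gives Δt_B = γΔτ = 3.001 × 357 minutes = 1071 minutes.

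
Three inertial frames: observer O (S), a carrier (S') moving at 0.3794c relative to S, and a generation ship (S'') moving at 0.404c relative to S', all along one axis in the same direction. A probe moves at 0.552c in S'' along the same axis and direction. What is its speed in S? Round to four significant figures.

First combine the probe and generation ship (S''→S'): u₁ = (0.552 + 0.404)/(1 + 0.552×0.404) = 0.956/1.223008 = 0.78168.
Then combine with the carrier (S'→S): u = (0.78168 + 0.3794)/(1 + 0.78168×0.3794) = 1.16108/1.296569392 = 0.8955.

0.8955c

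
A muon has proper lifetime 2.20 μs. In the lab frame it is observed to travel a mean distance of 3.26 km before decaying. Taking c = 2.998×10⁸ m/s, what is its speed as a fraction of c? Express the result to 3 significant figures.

0.980c

Lab distance = (lab lifetime)·v = γτ·βc, so βγ = d/(cτ) = 3260/(2.998×10⁸ × 2.200×10^-6) = 4.9427.
With βγ = 4.9427: γ² = 1 + (βγ)² = 25.4303, and β = (βγ)/γ = 4.9427/5.04285 = 0.980.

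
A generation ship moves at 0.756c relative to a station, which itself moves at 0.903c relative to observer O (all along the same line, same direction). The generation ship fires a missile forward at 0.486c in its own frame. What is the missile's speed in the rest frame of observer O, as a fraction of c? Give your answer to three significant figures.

Apply u = (u'+v)/(1+u'v) twice. Missile in the station frame: (0.486+0.756)/(1+0.486·0.756) = 1.242/1.367416 = 0.90828c.
That velocity, transformed to the rest frame of observer O: (0.90828+0.903)/(1+0.90828·0.903) = 1.81128/1.82017684 = 0.99511c.

0.995c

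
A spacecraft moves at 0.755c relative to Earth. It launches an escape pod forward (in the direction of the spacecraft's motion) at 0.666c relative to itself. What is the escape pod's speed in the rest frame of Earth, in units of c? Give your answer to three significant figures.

0.946c

In units of c, u = (u' + v)/(1 + u'v) with u' = 0.666 and v = 0.755.
Numerator: 0.666 + 0.755 = 1.421. Denominator: 1 + (0.666)(0.755) = 1.50283.
u = 1.421/1.50283 = 0.94555, so the speed is 0.946c.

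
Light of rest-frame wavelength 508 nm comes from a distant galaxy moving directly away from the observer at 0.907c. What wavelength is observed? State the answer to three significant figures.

Relativistic Doppler for wavelength: λ_obs = λ_src · √((1+β)/(1−β)).
With β = 0.907: factor = √(1.907/0.093) = 4.5283.
λ_obs = 508 × 4.5283 = 2300 nm.

2300 nm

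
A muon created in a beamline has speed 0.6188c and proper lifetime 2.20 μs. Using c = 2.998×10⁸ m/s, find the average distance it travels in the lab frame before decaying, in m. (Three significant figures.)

β² = 0.38291344, so γ = 1/√0.61708656 = 1.273.
Lab-frame lifetime: Δt = γτ = 1.273 × 2.20 μs = 2.8006 μs.
Distance: d = vΔt = 0.6188 × 2.998×10⁸ m/s × 2.8006×10^-6 s = 520 m.

520 m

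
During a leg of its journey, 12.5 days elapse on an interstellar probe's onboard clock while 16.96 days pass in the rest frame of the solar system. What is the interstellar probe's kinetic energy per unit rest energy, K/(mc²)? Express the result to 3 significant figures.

From Δt = γΔτ: γ = 16.96/12.5 = 1.3568.
K/(mc²) = γ − 1 = 1.3568 − 1 = 0.357.

0.357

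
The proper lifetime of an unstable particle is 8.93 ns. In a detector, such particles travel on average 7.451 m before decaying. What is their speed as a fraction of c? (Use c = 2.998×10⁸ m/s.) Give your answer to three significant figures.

0.941c

Let x = d/(cτ) = 7.451 m / (2.998×10⁸ m/s × 8.930×10^-9 s) = 2.7831. Since d = βγcτ, x = βγ = β/√(1−β²).
Solving: β² = x²/(1+x²) = 7.74565/8.74565 = 0.885657, so β = 0.941.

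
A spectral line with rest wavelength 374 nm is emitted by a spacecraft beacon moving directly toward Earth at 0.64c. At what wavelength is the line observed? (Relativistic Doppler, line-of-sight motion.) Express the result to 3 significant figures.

Relativistic Doppler for wavelength: λ_obs = λ_src · √((1−β)/(1+β)).
With β = 0.64: factor = √(0.36/1.64) = 0.46852.
λ_obs = 374 × 0.46852 = 175 nm.

175 nm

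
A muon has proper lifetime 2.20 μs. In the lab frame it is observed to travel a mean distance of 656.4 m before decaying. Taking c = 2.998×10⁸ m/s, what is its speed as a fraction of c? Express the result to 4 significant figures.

0.7054c

d = βγcτ ⇒ βγ = d/(cτ) = 656.4 m / (659.56 m) = 0.99521.
β = (βγ)/√(1+(βγ)²) = 0.99521/√1.990443 = 0.7054.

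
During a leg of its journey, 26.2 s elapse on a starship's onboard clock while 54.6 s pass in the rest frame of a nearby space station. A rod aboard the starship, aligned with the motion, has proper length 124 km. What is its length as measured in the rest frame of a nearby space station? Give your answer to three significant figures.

59.5 km

The time-dilation ratio gives γ = 54.6/26.2 = 2.08397.
L = L₀/γ = 124/2.08397 = 59.5 km.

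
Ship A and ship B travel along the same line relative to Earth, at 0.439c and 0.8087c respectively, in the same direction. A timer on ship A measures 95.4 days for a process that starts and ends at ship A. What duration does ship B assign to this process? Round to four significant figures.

116.4 days

The velocity of ship A relative to ship B is (0.439 − 0.8087)c / (1 − 0.439×0.8087) = −0.5732c; relative speed 0.5732c.
γ for this relative speed: γ = 1/√(1 − 0.328558) = 1.2204.
The clock on ship A records proper time, so ship B measures Δt = γΔτ = 1.2204 × 95.4 = 116.4 days.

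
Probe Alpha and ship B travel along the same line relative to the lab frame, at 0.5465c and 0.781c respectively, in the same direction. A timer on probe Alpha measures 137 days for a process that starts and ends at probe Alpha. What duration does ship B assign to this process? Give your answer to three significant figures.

150 days

Speed of probe Alpha in ship B's frame: u = (v_A − v_B)/(1 − v_A v_B/c²) = (0.5465 − 0.781)/(1 − 0.5465×0.781) = −0.2345/0.5731835 = −0.40912; |u| = 0.40912c.
γ for this relative speed: γ = 1/√(1 − 0.167379) = 1.0959.
The clock on probe Alpha records proper time, so ship B measures Δt = γΔτ = 1.0959 × 137 = 150 days.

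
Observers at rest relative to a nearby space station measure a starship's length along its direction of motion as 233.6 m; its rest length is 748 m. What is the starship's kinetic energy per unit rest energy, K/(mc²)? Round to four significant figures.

2.202

Length contraction gives γ = L₀/L = 748/233.6 = 3.20205.
K/(mc²) = γ − 1 = 3.20205 − 1 = 2.202.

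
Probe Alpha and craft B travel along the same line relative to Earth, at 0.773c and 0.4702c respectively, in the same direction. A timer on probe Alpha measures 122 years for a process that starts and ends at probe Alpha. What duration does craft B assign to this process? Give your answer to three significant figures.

Speed of probe Alpha in craft B's frame: u = (v_A − v_B)/(1 − v_A v_B/c²) = (0.773 − 0.4702)/(1 − 0.773×0.4702) = 0.3028/0.6365354 = 0.4757; |u| = 0.4757c.
At |u| = 0.4757c, γ = (1 − 0.22629)^(−1/2) = 1.1369.
Probe Alpha's interval is proper; time dilation gives Δt_B = γΔτ = 1.1369 × 122 years = 139 years.

139 years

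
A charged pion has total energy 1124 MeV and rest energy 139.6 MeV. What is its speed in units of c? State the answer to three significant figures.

0.992c

γ = E/(mc²) = 1124/139.6 = 8.0516.
β = √(1 − 1/γ²) = √(1 − 0.0154254) = √0.9845746 = 0.992.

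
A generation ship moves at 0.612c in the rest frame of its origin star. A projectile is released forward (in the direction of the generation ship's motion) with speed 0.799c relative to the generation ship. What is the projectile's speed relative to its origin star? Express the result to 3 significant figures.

Relativistic velocity addition: u = (u' + v)/(1 + u'v/c²), with u' = 0.799c and v = 0.612c.
Numerator: 0.799 + 0.612 = 1.411. Denominator: 1 + (0.799)(0.612) = 1.488988.
u = 1.411/1.488988 = 0.94762, so the speed is 0.948c.

0.948c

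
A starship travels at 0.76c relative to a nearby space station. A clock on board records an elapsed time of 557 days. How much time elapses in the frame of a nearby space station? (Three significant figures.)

With β = 0.76, γ = 1/√(1 − 0.76²) = 1/√0.4224 = 1.5386.
Time dilation: Δt = γ·Δτ = 1.5386 × 557 = 857 days.

857 days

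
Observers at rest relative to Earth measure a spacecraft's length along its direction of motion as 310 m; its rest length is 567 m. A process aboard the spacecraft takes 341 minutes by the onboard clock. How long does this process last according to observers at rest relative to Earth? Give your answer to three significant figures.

Length contraction gives γ = L₀/L = 567/310 = 1.82903.
The same γ dilates the second interval: 1.82903 × 341 minutes = 624 minutes.

624 minutes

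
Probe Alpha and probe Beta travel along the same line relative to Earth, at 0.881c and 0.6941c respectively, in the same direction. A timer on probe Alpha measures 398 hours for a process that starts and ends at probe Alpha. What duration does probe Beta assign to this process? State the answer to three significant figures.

Transform probe Alpha's velocity into probe Beta's frame: (0.881 − 0.6941)/(1 − 0.881·0.6941) = 0.1869/0.3884979, so the relative speed is 0.48108c.
At |u| = 0.48108c, γ = (1 − 0.231438)^(−1/2) = 1.1407.
Probe Alpha's interval is proper; time dilation gives Δt_B = γΔτ = 1.1407 × 398 hours = 454 hours.

454 hours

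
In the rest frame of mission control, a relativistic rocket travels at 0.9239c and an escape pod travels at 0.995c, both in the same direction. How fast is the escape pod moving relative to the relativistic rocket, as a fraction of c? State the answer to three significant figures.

0.881c

Transform to the relativistic rocket's frame: u' = (u − v)/(1 − uv/c²).
u' = (0.995 − 0.9239)/(1 − 0.995×0.9239) = 0.0711/0.0807195 = 0.88083.
Speed in the relativistic rocket's frame: 0.881c (in the same direction).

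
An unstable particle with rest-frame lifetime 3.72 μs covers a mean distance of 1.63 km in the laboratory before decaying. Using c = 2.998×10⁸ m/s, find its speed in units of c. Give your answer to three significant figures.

Lab distance = (lab lifetime)·v = γτ·βc, so βγ = d/(cτ) = 1630/(2.998×10⁸ × 3.720×10^-6) = 1.4615.
With βγ = 1.4615: γ² = 1 + (βγ)² = 3.13598, and β = (βγ)/γ = 1.4615/1.77087 = 0.825.

0.825c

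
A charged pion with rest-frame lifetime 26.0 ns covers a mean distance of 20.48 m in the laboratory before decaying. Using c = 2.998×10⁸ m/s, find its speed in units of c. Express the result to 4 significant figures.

Lab distance = (lab lifetime)·v = γτ·βc, so βγ = d/(cτ) = 20.48/(2.998×10⁸ × 2.600×10^-8) = 2.6274.
With βγ = 2.6274: γ² = 1 + (βγ)² = 7.90323, and β = (βγ)/γ = 2.6274/2.81127 = 0.9346.

0.9346c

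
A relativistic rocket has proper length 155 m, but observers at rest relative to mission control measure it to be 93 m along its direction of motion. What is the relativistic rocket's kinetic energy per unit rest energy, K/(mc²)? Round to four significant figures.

0.6667

γ = L₀/L = 155/93 = 1.66667.
Since K = (γ−1)mc², K/(mc²) = 1.66667 − 1 = 0.6667.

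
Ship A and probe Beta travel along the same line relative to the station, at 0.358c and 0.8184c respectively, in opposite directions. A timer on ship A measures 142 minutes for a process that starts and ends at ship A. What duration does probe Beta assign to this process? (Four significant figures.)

342.2 minutes

Transform ship A's velocity into probe Beta's frame: (0.358 + 0.8184)/(1 + 0.358·0.8184) = 1.1764/1.2929872, so the relative speed is 0.90983c.
At |u| = 0.90983c, γ = (1 − 0.827791)^(−1/2) = 2.4098.
Ship A's interval is proper; time dilation gives Δt_B = γΔτ = 2.4098 × 142 minutes = 342.2 minutes.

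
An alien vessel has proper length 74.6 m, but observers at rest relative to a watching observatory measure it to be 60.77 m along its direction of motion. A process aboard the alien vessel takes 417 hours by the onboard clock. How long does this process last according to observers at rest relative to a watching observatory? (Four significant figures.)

511.9 hours

From L = L₀/γ: γ = 74.6/60.77 = 1.22758.
The same γ dilates the second interval: 1.22758 × 417 hours = 511.9 hours.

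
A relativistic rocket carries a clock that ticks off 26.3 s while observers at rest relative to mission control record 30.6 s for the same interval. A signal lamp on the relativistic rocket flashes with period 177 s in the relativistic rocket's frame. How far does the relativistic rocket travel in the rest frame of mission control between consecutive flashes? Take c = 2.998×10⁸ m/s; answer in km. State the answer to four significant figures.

3.156×10^7 km

The time-dilation ratio gives γ = 30.6/26.3 = 1.1635.
β = √(1 − 1/γ²) = 0.51118. Lab-frame period = γτ = 1.1635×177 s = 205.94 s. Distance = βc × γτ = 0.51118 × 2.998×10⁸ m/s × 205.94 s = 3.1561×10^10 m = 3.156×10^7 km.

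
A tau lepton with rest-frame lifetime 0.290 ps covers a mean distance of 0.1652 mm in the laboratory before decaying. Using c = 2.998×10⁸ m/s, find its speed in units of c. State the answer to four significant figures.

0.8849c

Let x = d/(cτ) = 1.652×10^-4 m / (2.998×10⁸ m/s × 2.900×10^-13 s) = 1.9001. Since d = βγcτ, x = βγ = β/√(1−β²).
Solving: β² = x²/(1+x²) = 3.61038/4.61038 = 0.783098, so β = 0.8849.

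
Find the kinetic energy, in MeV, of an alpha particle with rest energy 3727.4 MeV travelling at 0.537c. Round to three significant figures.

With β = 0.537, γ = 1/√(1 − 0.537²) = 1/√0.711631 = 1.18542.
Kinetic energy: K = (γ − 1)mc² = (1.18542 − 1) × 3727.4 MeV = 0.18542 × 3727.4 = 691 MeV.

691 MeV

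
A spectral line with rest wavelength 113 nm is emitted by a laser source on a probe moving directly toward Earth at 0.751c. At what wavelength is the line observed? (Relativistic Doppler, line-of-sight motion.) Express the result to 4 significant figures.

42.61 nm

Relativistic Doppler for wavelength: λ_obs = λ_src · √((1−β)/(1+β)).
With β = 0.751: factor = √(0.249/1.751) = 0.3771.
λ_obs = 113 × 0.3771 = 42.61 nm.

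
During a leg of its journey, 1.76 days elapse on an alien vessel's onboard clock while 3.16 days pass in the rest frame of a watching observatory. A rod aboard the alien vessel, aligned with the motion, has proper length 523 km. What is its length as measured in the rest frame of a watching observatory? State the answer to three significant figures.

291 km

From Δt = γΔτ: γ = 3.16/1.76 = 1.79545.
L = L₀/γ = 523/1.79545 = 291 km.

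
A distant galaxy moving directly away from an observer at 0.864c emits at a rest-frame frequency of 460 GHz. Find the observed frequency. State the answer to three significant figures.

Relativistic Doppler (source moving away): f_obs = f_src · √((1−β)/(1+β)).
With β = 0.864: factor = √(0.136/1.864) = 0.27011.
f_obs = 460 × 0.27011 = 124 GHz.

124 GHz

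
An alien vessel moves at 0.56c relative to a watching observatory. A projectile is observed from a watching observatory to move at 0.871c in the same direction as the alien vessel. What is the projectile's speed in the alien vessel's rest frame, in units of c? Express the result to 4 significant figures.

0.6071c

Transform to the alien vessel's frame: u' = (u − v)/(1 − uv/c²).
u' = (0.871 − 0.56)/(1 − 0.871×0.56) = 0.311/0.51224 = 0.60714.
Speed in the alien vessel's frame: 0.6071c (in the same direction).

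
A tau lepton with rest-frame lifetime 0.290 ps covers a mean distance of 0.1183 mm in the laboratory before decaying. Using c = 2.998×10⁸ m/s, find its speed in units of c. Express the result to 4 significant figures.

Lab distance = (lab lifetime)·v = γτ·βc, so βγ = d/(cτ) = 1.183×10^-4/(2.998×10⁸ × 2.900×10^-13) = 1.3607.
With βγ = 1.3607: γ² = 1 + (βγ)² = 2.8515, and β = (βγ)/γ = 1.3607/1.68864 = 0.8058.

0.8058c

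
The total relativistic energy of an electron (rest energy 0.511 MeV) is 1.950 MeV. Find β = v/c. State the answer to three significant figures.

0.965

γ = E/(mc²) = 1.950/0.511 = 3.816.
β = √(1 − 1/γ²) = √(1 − 0.0686726) = √0.9313274 = 0.965.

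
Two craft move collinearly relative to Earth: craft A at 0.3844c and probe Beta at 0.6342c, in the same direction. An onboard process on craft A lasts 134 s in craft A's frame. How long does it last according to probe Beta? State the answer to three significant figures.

Speed of craft A in probe Beta's frame: u = (v_A − v_B)/(1 − v_A v_B/c²) = (0.3844 − 0.6342)/(1 − 0.3844×0.6342) = −0.2498/0.75621352 = −0.33033; |u| = 0.33033c.
At |u| = 0.33033c, γ = (1 − 0.109118)^(−1/2) = 1.0595.
Craft A's interval is proper; time dilation gives Δt_B = γΔτ = 1.0595 × 134 s = 142 s.

142 s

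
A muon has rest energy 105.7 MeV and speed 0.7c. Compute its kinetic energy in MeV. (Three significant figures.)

42.3 MeV

β² = 0.49, so γ = 1/√0.51 = 1.40028.
Kinetic energy: K = (γ − 1)mc² = (1.40028 − 1) × 105.7 MeV = 0.40028 × 105.7 = 42.3 MeV.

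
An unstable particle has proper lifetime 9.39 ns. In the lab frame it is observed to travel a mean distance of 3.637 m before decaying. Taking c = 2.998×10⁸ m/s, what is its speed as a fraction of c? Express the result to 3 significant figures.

0.791c

d = βγcτ ⇒ βγ = d/(cτ) = 3.637 m / (2.815122 m) = 1.292.
β = (βγ)/√(1+(βγ)²) = 1.292/√2.66926 = 0.791.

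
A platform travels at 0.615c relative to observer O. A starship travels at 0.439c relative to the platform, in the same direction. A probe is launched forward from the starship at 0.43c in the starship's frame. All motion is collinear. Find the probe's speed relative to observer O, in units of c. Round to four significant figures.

Compose velocities in two stages. Stage 1 (into S'): u₁ = (0.43+0.439)/(1+0.43×0.439) = 0.73101.
Stage 2 (into S): u = (0.73101+0.615)/(1+0.73101×0.615) = 0.92856, so the speed is 0.9286c.

0.9286c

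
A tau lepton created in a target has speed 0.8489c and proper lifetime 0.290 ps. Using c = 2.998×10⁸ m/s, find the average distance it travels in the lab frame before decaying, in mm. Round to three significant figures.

0.140 mm

With β = 0.8489, γ = 1/√(1 − 0.8489²) = 1/√0.27936879 = 1.892.
Lab-frame lifetime: Δt = γτ = 1.892 × 0.290 ps = 0.54868 ps.
Distance: d = vΔt = 0.8489 × 2.998×10⁸ m/s × 5.4868×10^-13 s = 1.40×10^-4 m = 0.140 mm.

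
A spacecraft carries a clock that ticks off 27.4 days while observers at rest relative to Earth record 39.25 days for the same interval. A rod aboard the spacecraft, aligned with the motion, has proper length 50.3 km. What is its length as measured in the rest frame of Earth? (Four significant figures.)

γ = Δt/Δτ = 39.25/27.4 = 1.43248.
L = L₀/γ = 50.3/1.43248 = 35.11 km.

35.11 km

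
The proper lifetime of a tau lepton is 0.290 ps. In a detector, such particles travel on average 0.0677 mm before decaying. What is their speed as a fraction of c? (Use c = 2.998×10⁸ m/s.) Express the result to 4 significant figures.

Let x = d/(cτ) = 6.770×10^-5 m / (2.998×10⁸ m/s × 2.900×10^-13 s) = 0.77868. Since d = βγcτ, x = βγ = β/√(1−β²).
Solving: β² = x²/(1+x²) = 0.606343/1.606343 = 0.377468, so β = 0.6144.

0.6144c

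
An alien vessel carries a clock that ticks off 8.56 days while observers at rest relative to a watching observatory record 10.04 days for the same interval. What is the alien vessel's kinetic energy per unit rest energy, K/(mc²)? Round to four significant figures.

The time-dilation ratio gives γ = 10.04/8.56 = 1.1729.
Since K = (γ−1)mc², K/(mc²) = 1.1729 − 1 = 0.1729.

0.1729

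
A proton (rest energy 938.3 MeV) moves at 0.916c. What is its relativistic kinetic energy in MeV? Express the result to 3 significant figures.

γ = 1/√(1 − β²) = 1/√(1 − 0.839056) = 1/√0.160944 = 1/0.401178 = 2.4927.
Kinetic energy: K = (γ − 1)mc² = (2.4927 − 1) × 938.3 MeV = 1.4927 × 938.3 = 1400 MeV.

1400 MeV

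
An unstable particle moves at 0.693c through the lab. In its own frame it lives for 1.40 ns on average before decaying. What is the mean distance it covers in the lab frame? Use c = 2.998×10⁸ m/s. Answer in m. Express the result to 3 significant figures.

β² = 0.480249, so γ = 1/√0.519751 = 1.3871.
Lab-frame lifetime: Δt = γτ = 1.3871 × 1.40 ns = 1.9419 ns.
Distance: d = vΔt = 0.693 × 2.998×10⁸ m/s × 1.9419×10^-9 s = 0.403 m.

0.403 m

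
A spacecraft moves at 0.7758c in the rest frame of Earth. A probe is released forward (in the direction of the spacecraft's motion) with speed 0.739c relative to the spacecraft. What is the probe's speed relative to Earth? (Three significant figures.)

0.963c

In units of c, u = (u' + v)/(1 + u'v) with u' = 0.739 and v = 0.7758.
Numerator: 0.739 + 0.7758 = 1.5148. Denominator: 1 + (0.739)(0.7758) = 1.5733162.
u = 1.5148/1.5733162 = 0.96281, so the speed is 0.963c.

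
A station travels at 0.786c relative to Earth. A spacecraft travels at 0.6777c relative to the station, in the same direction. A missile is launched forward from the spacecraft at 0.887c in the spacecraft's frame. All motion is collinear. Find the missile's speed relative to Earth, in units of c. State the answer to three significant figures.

0.997c

Compose velocities in two stages. Stage 1 (into S'): u₁ = (0.887+0.6777)/(1+0.887×0.6777) = 0.97725.
Stage 2 (into S): u = (0.97725+0.786)/(1+0.97725×0.786) = 0.99725, so the speed is 0.997c.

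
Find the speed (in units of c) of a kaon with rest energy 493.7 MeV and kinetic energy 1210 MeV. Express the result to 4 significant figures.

K = (γ−1)mc², so γ = 1 + 1210/493.7 = 3.4509.
Then v/c = √(1 − γ⁻²) = √(1 − 0.0839721) = √0.9160279 = 0.9571.

0.9571c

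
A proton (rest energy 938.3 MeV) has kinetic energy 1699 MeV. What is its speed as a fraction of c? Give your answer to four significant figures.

0.9346c

K = (γ−1)mc², so γ = 1 + 1699/938.3 = 2.8107.
Then v/c = √(1 − γ⁻²) = √(1 − 0.126582) = √0.873418 = 0.9346.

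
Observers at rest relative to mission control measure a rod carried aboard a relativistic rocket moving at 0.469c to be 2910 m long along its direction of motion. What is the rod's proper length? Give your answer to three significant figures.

3290 m

γ = 1/√(1 − β²) = 1/√(1 − 0.219961) = 1/√0.780039 = 1/0.883198 = 1.1322.
Proper length: L₀ = γ·L = 1.1322 × 2910 = 3290 m.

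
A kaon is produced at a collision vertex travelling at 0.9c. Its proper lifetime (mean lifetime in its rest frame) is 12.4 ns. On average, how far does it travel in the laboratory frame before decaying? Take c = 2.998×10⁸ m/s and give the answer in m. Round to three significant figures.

7.68 m

γ = 1/√(1 − β²) = 1/√(1 − 0.81) = 1/√0.19 = 1/0.43589 = 2.2942.
Lab-frame lifetime: Δt = γτ = 2.2942 × 12.4 ns = 28.448 ns.
Distance: d = vΔt = 0.9 × 2.998×10⁸ m/s × 2.8448×10^-8 s = 7.68 m.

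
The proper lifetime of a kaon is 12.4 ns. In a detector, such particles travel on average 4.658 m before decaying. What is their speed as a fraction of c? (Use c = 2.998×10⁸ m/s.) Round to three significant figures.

0.782c

Lab distance = (lab lifetime)·v = γτ·βc, so βγ = d/(cτ) = 4.658/(2.998×10⁸ × 1.240×10^-8) = 1.253.
With βγ = 1.253: γ² = 1 + (βγ)² = 2.57001, and β = (βγ)/γ = 1.253/1.60313 = 0.782.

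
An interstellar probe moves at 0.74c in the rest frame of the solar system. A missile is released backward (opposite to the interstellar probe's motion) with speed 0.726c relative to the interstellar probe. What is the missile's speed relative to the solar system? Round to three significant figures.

0.0303c

Relativistic velocity addition: u = (u' + v)/(1 + u'v/c²), with u' = −0.726c and v = 0.74c.
Numerator: −0.726 + 0.74 = 0.014. Denominator: 1 + (−0.726)(0.74) = 0.46276.
u = 0.014/0.46276 = 0.030253, so the speed is 0.0303c.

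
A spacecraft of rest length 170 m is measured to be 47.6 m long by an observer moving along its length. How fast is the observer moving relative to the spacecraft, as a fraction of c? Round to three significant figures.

0.960c

Length contraction gives γ = L₀/L = 170/47.6 = 3.5714.
β = √(1 − 1/γ²) = √0.921599 = 0.960.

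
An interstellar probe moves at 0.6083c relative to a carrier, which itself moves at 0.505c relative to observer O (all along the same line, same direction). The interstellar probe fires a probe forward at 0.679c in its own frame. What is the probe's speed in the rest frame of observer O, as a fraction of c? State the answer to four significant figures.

First combine the probe and interstellar probe (S''→S'): u₁ = (0.679 + 0.6083)/(1 + 0.679×0.6083) = 1.2873/1.4130357 = 0.91102.
Then combine with the carrier (S'→S): u = (0.91102 + 0.505)/(1 + 0.91102×0.505) = 1.41602/1.4600651 = 0.96983.

0.9698c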